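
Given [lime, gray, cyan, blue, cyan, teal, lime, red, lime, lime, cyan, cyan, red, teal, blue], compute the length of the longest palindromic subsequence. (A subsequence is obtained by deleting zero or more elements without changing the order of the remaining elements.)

One longest palindromic subsequence is blue teal red cyan cyan red teal blue (positions 4,6,8,11,12,13,14,15); it reads the same forward and backward, and the interval DP gives dp[1][15] = 8.

8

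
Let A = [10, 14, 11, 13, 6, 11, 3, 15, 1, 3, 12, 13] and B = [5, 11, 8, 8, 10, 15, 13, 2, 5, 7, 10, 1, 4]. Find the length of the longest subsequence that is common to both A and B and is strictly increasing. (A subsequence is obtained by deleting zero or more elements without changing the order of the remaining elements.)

2

A longest common strictly increasing subsequence is 11, 15 (length 2); it appears in order in both A and B, and no longer such subsequence exists.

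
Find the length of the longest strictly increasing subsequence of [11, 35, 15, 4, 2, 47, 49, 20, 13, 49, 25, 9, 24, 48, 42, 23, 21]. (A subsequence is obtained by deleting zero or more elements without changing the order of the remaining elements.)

One longest increasing subsequence is 11, 15, 20, 25, 48 (positions 1,3,8,11,14), of length 5; no longer one exists.

5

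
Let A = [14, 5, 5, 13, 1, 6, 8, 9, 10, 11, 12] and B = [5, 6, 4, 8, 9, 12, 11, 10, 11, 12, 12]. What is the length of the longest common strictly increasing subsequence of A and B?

A longest common strictly increasing subsequence is 5, 6, 8, 9, 10, 11, 12 (length 7); it appears in order in both A and B, and no longer such subsequence exists.

7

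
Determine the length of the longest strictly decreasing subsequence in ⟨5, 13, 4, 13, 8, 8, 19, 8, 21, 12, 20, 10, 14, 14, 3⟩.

4

Let dp[i] be the longest decreasing subsequence ending at position i. Then dp = [1, 1, 2, 1, 2, 2, 1, 2, 1, 2, 2, 3, 3, 3, 4].
The maximum is 4; one witness is 13, 12, 10, 3 at positions 2,10,12,15.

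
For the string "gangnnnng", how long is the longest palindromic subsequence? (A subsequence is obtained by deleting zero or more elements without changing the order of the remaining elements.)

Using dp[i][j] = 2 + dp[i+1][j−1] if the ends match, else max(dp[i+1][j], dp[i][j−1]):
dp[1][9] = 7. A witness is gnnnnng at positions 1,3,5,6,7,8,9.

7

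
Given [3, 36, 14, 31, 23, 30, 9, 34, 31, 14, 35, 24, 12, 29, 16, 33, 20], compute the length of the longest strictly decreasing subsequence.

5

One longest decreasing subsequence is 36, 31, 23, 14, 12 (positions 2,4,5,10,13), of length 5; no longer one exists.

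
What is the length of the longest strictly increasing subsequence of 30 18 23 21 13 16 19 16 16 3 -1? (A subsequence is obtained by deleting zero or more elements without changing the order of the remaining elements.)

3

Let dp[i] be the longest increasing subsequence ending at position i. Then dp = [1, 1, 2, 2, 1, 2, 3, 2, 2, 1, 1].
The maximum is 3; one witness is 13, 16, 19 at positions 5,6,7.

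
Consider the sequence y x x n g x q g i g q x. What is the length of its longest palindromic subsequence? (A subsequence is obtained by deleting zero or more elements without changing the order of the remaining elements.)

7

One longest palindromic subsequence is xqgigqx (positions 2,7,8,9,10,11,12); it reads the same forward and backward, and the interval DP gives dp[1][12] = 7.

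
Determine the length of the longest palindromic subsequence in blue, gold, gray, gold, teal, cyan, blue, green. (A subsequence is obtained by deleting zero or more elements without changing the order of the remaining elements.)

5

Using dp[i][j] = 2 + dp[i+1][j−1] if the ends match, else max(dp[i+1][j], dp[i][j−1]):
dp[1][8] = 5. A witness is blue gold gray gold blue at positions 1,2,3,4,7.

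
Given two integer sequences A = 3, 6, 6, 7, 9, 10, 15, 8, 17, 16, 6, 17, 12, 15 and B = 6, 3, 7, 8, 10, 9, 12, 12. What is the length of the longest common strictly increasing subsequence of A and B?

For each value that appears in both, track the longest common increasing run ending there.
The best achievable length is 4; one witness is 6, 7, 8, 12 (A-positions 2,4,8,13, B-positions 1,3,4,7).

4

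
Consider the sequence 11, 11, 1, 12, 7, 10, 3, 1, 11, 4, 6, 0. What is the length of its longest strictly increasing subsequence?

Scanning left to right, the best length ending at each element is: 11→1, 11→1, 1→1, 12→2, 7→2, 10→3, 3→2, 1→1, 11→4, 4→3, 6→4, 0→1.
So the longest increasing subsequence has length 4, e.g. 1, 7, 10, 11.

4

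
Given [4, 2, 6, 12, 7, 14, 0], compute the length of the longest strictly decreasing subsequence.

3

Scanning left to right, the best length ending at each element is: 4→1, 2→2, 6→1, 12→1, 7→2, 14→1, 0→3.
So the longest decreasing subsequence has length 3, e.g. 4, 2, 0.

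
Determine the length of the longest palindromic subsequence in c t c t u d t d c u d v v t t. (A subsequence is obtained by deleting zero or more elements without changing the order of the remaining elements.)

One longest palindromic subsequence is ttudtdutt (positions 2,4,5,6,7,8,10,14,15); it reads the same forward and backward, and the interval DP gives dp[1][15] = 9.

9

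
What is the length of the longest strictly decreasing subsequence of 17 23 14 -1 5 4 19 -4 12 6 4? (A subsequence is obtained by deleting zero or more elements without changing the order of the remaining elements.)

Let dp[i] be the longest decreasing subsequence ending at position i. Then dp = [1, 1, 2, 3, 3, 4, 2, 5, 3, 4, 5].
The maximum is 5; one witness is 17, 14, 5, 4, -4 at positions 1,3,5,6,8.

5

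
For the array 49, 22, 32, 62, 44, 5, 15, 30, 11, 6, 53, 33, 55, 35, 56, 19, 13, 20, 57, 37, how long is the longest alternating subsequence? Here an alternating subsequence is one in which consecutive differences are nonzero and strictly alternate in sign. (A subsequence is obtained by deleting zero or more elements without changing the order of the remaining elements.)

14

A longest alternating subsequence is 49, 22, 32, 5, 15, 11, 53, 33, 55, 35, 56, 19, 57, 37 (positions 1,2,3,6,7,9,11,12,13,14,15,16,19,20); its 13 consecutive differences strictly alternate in sign, and length 14 is optimal.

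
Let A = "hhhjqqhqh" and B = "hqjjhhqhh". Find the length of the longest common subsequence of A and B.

6

A longest common subsequence is hhhqhh (length 6); the LCS DP confirms no longer common subsequence exists.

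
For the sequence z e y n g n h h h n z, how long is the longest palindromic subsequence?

7

Using dp[i][j] = 2 + dp[i+1][j−1] if the ends match, else max(dp[i+1][j], dp[i][j−1]):
dp[1][11] = 7. A witness is znhhhnz at positions 1,4,7,8,9,10,11.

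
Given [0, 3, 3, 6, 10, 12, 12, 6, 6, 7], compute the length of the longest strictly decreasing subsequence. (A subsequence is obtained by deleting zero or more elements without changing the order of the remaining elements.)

One longest decreasing subsequence is 10, 6 (positions 5,8), of length 2; no longer one exists.

2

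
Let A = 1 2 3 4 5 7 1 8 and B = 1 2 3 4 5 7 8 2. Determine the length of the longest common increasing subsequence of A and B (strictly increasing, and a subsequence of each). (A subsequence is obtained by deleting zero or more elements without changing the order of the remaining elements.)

7

A longest common strictly increasing subsequence is 1, 2, 3, 4, 5, 7, 8 (length 7); it appears in order in both A and B, and no longer such subsequence exists.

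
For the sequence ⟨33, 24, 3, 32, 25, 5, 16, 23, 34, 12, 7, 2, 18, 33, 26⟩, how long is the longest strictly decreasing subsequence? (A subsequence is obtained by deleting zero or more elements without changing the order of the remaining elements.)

7

Let dp[i] be the longest decreasing subsequence ending at position i. Then dp = [1, 2, 3, 2, 3, 4, 4, 4, 1, 5, 6, 7, 5, 2, 3].
The maximum is 7; one witness is 33, 32, 25, 16, 12, 7, 2 at positions 1,4,5,7,10,11,12.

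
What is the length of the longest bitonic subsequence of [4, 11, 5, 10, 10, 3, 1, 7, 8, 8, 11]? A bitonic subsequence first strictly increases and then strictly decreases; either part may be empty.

Let inc[i] be the LIS ending at i and dec[i] the longest strictly decreasing subsequence starting at i. inc = [1, 2, 2, 3, 3, 1, 1, 3, 4, 4, 5], dec = [3, 4, 3, 3, 3, 2, 1, 1, 1, 1, 1].
max_i inc[i]+dec[i]−1 = 5, with one witness 4, 11, 10, 3, 1.

5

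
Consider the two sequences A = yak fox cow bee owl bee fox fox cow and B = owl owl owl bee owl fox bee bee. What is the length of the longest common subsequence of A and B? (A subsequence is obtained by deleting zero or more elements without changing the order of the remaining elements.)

3

A longest common subsequence is fox, bee, bee (length 3); the LCS DP confirms no longer common subsequence exists.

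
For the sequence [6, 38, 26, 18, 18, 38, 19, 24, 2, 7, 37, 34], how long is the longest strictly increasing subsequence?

Let dp[i] be the longest increasing subsequence ending at position i. Then dp = [1, 2, 2, 2, 2, 3, 3, 4, 1, 2, 5, 5].
The maximum is 5; one witness is 6, 18, 19, 24, 37 at positions 1,4,7,8,11.

5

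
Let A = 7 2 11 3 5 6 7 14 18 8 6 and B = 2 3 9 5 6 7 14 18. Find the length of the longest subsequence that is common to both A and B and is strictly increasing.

For each value that appears in both, track the longest common increasing run ending there.
The best achievable length is 7; one witness is 2, 3, 5, 6, 7, 14, 18 (A-positions 2,4,5,6,7,8,9, B-positions 1,2,4,5,6,7,8).

7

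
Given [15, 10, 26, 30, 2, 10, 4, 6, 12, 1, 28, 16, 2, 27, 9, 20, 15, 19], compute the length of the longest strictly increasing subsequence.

Let dp[i] be the longest increasing subsequence ending at position i. Then dp = [1, 1, 2, 3, 1, 2, 2, 3, 4, 1, 5, 5, 2, 6, 4, 6, 5, 6].
The maximum is 6; one witness is 2, 4, 6, 12, 16, 27 at positions 5,7,8,9,12,14.

6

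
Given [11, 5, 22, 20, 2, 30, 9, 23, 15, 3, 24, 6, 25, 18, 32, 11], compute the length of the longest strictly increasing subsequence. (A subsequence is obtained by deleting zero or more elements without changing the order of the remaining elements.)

Let dp[i] be the longest increasing subsequence ending at position i. Then dp = [1, 1, 2, 2, 1, 3, 2, 3, 3, 2, 4, 3, 5, 4, 6, 4].
The maximum is 6; one witness is 11, 22, 23, 24, 25, 32 at positions 1,3,8,11,13,15.

6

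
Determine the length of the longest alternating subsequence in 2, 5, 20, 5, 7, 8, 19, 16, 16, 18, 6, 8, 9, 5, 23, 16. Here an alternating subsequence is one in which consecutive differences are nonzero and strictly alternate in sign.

Track the best alternating length ending on an up-step vs a down-step at each position: up/down = 1/1, 2/1, 2/1, 2/3, 4/3, 4/3, 4/3, 4/5, 4/5, 6/5, 4/7, 8/7, 8/7, 2/9, 10/1, 10/11.
The maximum over both is 11; one such subsequence is 2, 20, 5, 19, 16, 18, 6, 8, 5, 23, 16.

11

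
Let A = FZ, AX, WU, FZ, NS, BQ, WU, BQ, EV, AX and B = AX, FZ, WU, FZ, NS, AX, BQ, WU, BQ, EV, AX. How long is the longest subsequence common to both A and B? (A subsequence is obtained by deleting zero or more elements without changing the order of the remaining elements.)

A longest common subsequence is FZ, WU, FZ, NS, BQ, WU, BQ, EV, AX (length 9); the LCS DP confirms no longer common subsequence exists.

9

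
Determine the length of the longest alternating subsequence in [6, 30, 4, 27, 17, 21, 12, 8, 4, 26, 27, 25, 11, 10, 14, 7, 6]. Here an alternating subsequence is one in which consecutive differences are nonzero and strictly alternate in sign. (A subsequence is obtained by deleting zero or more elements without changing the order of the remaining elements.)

A longest alternating subsequence is 6, 30, 4, 27, 17, 21, 12, 26, 11, 14, 7 (positions 1,2,3,4,5,6,7,10,13,15,16); its 10 consecutive differences strictly alternate in sign, and length 11 is optimal.

11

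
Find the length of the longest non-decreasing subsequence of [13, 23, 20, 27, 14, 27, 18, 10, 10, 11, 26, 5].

One longest non-decreasing subsequence is 13, 23, 27, 27 (positions 1,2,4,6), of length 4; no longer one exists.

4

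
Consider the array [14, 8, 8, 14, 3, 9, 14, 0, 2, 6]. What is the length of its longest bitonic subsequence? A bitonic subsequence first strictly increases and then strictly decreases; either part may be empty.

4

One longest bitonic subsequence is 14, 8, 3, 2 (positions 1,3,5,9): it rises to 14 then falls. Length 4 is optimal.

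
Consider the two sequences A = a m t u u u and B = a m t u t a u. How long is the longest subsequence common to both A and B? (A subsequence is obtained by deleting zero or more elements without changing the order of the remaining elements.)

5

Backtracking the LCS table gives one alignment: a (A1,B1) → m (A2,B2) → t (A3,B3) → u (A4,B4) → u (A6,B7).
So the longest common subsequence has length 5.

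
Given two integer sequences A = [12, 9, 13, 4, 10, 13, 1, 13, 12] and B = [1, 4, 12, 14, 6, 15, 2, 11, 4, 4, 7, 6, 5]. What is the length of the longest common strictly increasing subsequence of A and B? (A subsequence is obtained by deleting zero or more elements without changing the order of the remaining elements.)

2

For each value that appears in both, track the longest common increasing run ending there.
The best achievable length is 2; one witness is 1, 12 (A-positions 7,9, B-positions 1,3).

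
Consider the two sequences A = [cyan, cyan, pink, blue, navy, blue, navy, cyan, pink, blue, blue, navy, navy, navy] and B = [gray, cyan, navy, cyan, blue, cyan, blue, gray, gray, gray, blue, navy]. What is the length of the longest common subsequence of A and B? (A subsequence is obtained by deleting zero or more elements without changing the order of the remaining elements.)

7

Backtracking the LCS table gives one alignment: cyan (A1,B2) → cyan (A2,B4) → blue (A6,B5) → cyan (A8,B6) → blue (A10,B7) → blue (A11,B11) → navy (A14,B12).
So the longest common subsequence has length 7.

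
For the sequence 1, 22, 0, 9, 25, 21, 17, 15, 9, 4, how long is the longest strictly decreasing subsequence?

One longest decreasing subsequence is 22, 21, 17, 15, 9, 4 (positions 2,6,7,8,9,10), of length 6; no longer one exists.

6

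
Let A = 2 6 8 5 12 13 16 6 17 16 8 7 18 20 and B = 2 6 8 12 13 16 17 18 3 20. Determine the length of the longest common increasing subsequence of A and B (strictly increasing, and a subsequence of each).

9

For each value that appears in both, track the longest common increasing run ending there.
The best achievable length is 9; one witness is 2, 6, 8, 12, 13, 16, 17, 18, 20 (A-positions 1,2,3,5,6,7,9,13,14, B-positions 1,2,3,4,5,6,7,8,10).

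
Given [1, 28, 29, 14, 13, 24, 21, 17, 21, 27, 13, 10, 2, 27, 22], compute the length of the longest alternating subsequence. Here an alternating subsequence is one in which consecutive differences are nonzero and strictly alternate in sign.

Track the best alternating length ending on an up-step vs a down-step at each position: up/down = 1/1, 2/1, 2/1, 2/3, 2/3, 4/3, 4/5, 4/5, 6/5, 6/3, 2/7, 2/7, 2/7, 8/3, 8/9.
The maximum over both is 9; one such subsequence is 1, 28, 14, 24, 17, 21, 13, 27, 22.

9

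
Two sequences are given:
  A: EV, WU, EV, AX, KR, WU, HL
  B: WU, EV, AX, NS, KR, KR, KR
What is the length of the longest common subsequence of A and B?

4

A longest common subsequence is WU, EV, AX, KR (length 4); the LCS DP confirms no longer common subsequence exists.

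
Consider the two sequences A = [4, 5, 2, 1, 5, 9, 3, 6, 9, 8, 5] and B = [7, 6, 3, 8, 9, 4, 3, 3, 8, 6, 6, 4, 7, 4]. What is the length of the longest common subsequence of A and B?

3

A longest common subsequence is 4, 3, 6 (length 3); the LCS DP confirms no longer common subsequence exists.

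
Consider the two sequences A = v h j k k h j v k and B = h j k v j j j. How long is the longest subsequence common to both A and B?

4

Backtracking the LCS table gives one alignment: h (A2,B1) → j (A3,B2) → k (A4,B3) → j (A7,B7).
So the longest common subsequence has length 4.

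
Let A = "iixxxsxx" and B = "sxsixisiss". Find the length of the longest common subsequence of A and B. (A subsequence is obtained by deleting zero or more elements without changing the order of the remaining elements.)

3

A longest common subsequence is iis (length 3); the LCS DP confirms no longer common subsequence exists.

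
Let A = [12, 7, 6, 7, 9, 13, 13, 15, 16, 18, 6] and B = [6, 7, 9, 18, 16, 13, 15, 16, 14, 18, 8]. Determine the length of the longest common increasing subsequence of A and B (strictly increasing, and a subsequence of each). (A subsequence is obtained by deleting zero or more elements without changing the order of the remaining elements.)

A longest common strictly increasing subsequence is 6, 7, 9, 13, 15, 16, 18 (length 7); it appears in order in both A and B, and no longer such subsequence exists.

7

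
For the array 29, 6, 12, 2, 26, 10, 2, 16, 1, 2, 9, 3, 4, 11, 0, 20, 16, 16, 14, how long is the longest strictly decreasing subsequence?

6

One longest decreasing subsequence is 29, 12, 10, 2, 1, 0 (positions 1,3,6,7,9,15), of length 6; no longer one exists.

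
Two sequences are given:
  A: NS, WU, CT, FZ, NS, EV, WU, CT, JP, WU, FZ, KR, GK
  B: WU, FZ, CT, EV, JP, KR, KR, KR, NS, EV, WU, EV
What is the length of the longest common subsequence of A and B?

A longest common subsequence is WU, CT, NS, EV, WU (length 5); the LCS DP confirms no longer common subsequence exists.

5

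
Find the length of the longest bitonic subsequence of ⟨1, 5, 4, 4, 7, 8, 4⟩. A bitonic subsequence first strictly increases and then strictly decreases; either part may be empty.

5

Let inc[i] be the LIS ending at i and dec[i] the longest strictly decreasing subsequence starting at i. inc = [1, 2, 2, 2, 3, 4, 2], dec = [1, 2, 1, 1, 2, 2, 1].
max_i inc[i]+dec[i]−1 = 5, with one witness 1, 5, 7, 8, 4.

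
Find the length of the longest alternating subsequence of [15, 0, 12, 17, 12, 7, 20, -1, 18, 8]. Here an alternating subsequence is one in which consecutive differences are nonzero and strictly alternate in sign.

8

Track the best alternating length ending on an up-step vs a down-step at each position: up/down = 1/1, 1/2, 3/2, 3/1, 3/4, 3/4, 5/1, 1/6, 7/6, 7/8.
The maximum over both is 8; one such subsequence is 15, 0, 17, 12, 20, -1, 18, 8.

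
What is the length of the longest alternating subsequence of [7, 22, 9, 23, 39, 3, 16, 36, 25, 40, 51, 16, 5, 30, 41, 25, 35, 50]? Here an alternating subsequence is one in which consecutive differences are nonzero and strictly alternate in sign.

Track the best alternating length ending on an up-step vs a down-step at each position: up/down = 1/1, 2/1, 2/3, 4/1, 4/1, 1/5, 6/5, 6/5, 6/7, 8/1, 8/1, 6/9, 6/9, 10/9, 10/9, 10/11, 12/11, 12/9.
The maximum over both is 12; one such subsequence is 7, 22, 9, 23, 3, 36, 25, 40, 16, 30, 25, 35.

12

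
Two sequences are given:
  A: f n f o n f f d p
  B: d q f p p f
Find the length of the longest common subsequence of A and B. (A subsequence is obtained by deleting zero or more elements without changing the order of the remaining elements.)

2

A longest common subsequence is ff (length 2); the LCS DP confirms no longer common subsequence exists.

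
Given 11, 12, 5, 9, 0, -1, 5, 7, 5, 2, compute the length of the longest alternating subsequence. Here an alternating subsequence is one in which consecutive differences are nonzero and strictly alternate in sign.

7

A longest alternating subsequence is 11, 12, 5, 9, 0, 7, 5 (positions 1,2,3,4,5,8,9); its 6 consecutive differences strictly alternate in sign, and length 7 is optimal.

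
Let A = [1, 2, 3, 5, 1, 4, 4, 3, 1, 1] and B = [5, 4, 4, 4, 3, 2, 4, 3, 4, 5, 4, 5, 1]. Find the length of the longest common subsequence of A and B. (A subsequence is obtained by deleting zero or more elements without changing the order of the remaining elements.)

Backtracking the LCS table gives one alignment: 2 (A2,B6) → 3 (A3,B8) → 5 (A4,B10) → 4 (A6,B11) → 1 (A10,B13).
So the longest common subsequence has length 5.

5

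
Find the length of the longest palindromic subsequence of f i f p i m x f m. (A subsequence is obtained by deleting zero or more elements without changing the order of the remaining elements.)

5

Using dp[i][j] = 2 + dp[i+1][j−1] if the ends match, else max(dp[i+1][j], dp[i][j−1]):
dp[1][9] = 5. A witness is fipif at positions 1,2,4,5,8.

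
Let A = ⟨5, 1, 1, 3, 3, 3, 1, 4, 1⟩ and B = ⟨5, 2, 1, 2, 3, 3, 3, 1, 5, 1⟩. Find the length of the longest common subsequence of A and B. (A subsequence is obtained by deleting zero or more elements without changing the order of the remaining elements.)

A longest common subsequence is 5, 1, 3, 3, 3, 1, 1 (length 7); the LCS DP confirms no longer common subsequence exists.

7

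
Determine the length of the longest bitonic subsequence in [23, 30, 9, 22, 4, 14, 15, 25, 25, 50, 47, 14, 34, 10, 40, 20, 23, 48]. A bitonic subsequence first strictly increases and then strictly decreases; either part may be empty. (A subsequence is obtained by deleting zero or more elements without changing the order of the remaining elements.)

8

Let inc[i] be the LIS ending at i and dec[i] the longest strictly decreasing subsequence starting at i. inc = [1, 2, 1, 2, 1, 2, 3, 4, 4, 5, 5, 2, 5, 2, 6, 4, 5, 7], dec = [5, 5, 2, 4, 1, 2, 3, 3, 3, 4, 3, 2, 2, 1, 2, 1, 1, 1].
max_i inc[i]+dec[i]−1 = 8, with one witness 9, 14, 15, 25, 50, 47, 40, 23.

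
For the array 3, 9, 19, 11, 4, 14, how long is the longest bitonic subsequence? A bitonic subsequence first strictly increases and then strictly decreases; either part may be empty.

Let inc[i] be the LIS ending at i and dec[i] the longest strictly decreasing subsequence starting at i. inc = [1, 2, 3, 3, 2, 4], dec = [1, 2, 3, 2, 1, 1].
max_i inc[i]+dec[i]−1 = 5, with one witness 3, 9, 19, 11, 4.

5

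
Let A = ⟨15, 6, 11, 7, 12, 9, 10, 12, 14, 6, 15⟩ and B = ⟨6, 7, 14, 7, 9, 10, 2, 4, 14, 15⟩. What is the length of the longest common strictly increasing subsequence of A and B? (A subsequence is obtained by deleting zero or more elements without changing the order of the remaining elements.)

A longest common strictly increasing subsequence is 6, 7, 9, 10, 14, 15 (length 6); it appears in order in both A and B, and no longer such subsequence exists.

6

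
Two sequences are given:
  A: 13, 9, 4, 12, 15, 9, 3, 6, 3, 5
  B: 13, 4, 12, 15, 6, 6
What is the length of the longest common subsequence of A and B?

5

Backtracking the LCS table gives one alignment: 13 (A1,B1) → 4 (A3,B2) → 12 (A4,B3) → 15 (A5,B4) → 6 (A8,B6).
So the longest common subsequence has length 5.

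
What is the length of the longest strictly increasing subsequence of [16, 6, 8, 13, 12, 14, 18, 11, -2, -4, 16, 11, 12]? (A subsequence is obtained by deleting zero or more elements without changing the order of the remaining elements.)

5

Let dp[i] be the longest increasing subsequence ending at position i. Then dp = [1, 1, 2, 3, 3, 4, 5, 3, 1, 1, 5, 3, 4].
The maximum is 5; one witness is 6, 8, 13, 14, 18 at positions 2,3,4,6,7.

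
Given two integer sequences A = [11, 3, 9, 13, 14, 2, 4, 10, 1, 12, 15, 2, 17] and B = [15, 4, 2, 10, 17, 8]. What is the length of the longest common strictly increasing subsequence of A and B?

3

For each value that appears in both, track the longest common increasing run ending there.
The best achievable length is 3; one witness is 4, 10, 17 (A-positions 7,8,13, B-positions 2,4,5).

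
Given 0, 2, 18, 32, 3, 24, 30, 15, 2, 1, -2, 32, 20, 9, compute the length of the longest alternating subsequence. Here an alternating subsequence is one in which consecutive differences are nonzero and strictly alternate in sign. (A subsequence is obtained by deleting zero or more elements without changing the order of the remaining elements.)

7

Track the best alternating length ending on an up-step vs a down-step at each position: up/down = 1/1, 2/1, 2/1, 2/1, 2/3, 4/3, 4/3, 4/5, 2/5, 2/5, 1/5, 6/1, 6/7, 6/7.
The maximum over both is 7; one such subsequence is 0, 18, 3, 24, 15, 32, 20.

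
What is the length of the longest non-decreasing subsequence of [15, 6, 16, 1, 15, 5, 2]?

One longest non-decreasing subsequence is 15, 16 (positions 1,3), of length 2; no longer one exists.

2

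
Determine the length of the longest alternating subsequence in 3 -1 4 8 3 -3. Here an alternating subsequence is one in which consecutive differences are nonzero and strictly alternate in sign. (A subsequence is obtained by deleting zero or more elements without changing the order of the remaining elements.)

4

Track the best alternating length ending on an up-step vs a down-step at each position: up/down = 1/1, 1/2, 3/1, 3/1, 3/4, 1/4.
The maximum over both is 4; one such subsequence is 3, -1, 4, 3.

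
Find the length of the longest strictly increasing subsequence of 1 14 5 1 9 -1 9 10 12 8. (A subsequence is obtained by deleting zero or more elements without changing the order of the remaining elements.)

Scanning left to right, the best length ending at each element is: 1→1, 14→2, 5→2, 1→1, 9→3, -1→1, 9→3, 10→4, 12→5, 8→3.
So the longest increasing subsequence has length 5, e.g. 1, 5, 9, 10, 12.

5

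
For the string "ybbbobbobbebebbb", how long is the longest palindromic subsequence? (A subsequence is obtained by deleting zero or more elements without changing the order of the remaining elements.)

11

One longest palindromic subsequence is bbbbbbbbbbb (positions 2,3,4,6,7,9,10,12,14,15,16); it reads the same forward and backward, and the interval DP gives dp[1][16] = 11.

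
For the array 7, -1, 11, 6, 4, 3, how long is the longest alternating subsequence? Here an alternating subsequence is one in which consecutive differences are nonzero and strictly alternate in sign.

Track the best alternating length ending on an up-step vs a down-step at each position: up/down = 1/1, 1/2, 3/1, 3/4, 3/4, 3/4.
The maximum over both is 4; one such subsequence is 7, -1, 11, 6.

4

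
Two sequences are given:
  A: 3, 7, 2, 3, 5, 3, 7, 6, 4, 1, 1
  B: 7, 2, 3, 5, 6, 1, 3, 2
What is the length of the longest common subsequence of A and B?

6

A longest common subsequence is 7, 2, 3, 5, 6, 1 (length 6); the LCS DP confirms no longer common subsequence exists.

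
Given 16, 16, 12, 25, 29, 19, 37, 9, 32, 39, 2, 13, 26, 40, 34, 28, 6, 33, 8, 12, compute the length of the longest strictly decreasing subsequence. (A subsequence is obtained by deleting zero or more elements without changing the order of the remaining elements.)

Scanning left to right, the best length ending at each element is: 16→1, 16→1, 12→2, 25→1, 29→1, 19→2, 37→1, 9→3, 32→2, 39→1, 2→4, 13→3, 26→3, 40→1, 34→2, 28→3, 6→4, 33→3, 8→4, 12→4.
So the longest decreasing subsequence has length 4, e.g. 16, 12, 9, 2.

4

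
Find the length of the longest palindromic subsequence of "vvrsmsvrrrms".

7

One longest palindromic subsequence is smrrrms (positions 4,5,8,9,10,11,12); it reads the same forward and backward, and the interval DP gives dp[1][12] = 7.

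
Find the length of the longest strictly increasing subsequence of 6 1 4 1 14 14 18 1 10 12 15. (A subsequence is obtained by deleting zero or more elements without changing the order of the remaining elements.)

Scanning left to right, the best length ending at each element is: 6→1, 1→1, 4→2, 1→1, 14→3, 14→3, 18→4, 1→1, 10→3, 12→4, 15→5.
So the longest increasing subsequence has length 5, e.g. 1, 4, 10, 12, 15.

5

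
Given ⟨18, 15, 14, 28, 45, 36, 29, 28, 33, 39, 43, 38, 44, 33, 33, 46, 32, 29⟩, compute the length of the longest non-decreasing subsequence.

8

Scanning left to right, the best length ending at each element is: 18→1, 15→1, 14→1, 28→2, 45→3, 36→3, 29→3, 28→3, 33→4, 39→5, 43→6, 38→5, 44→7, 33→5, 33→6, 46→8, 32→4, 29→4.
So the longest non-decreasing subsequence has length 8, e.g. 18, 28, 29, 33, 39, 43, 44, 46.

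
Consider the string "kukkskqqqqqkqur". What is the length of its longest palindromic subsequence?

9

Using dp[i][j] = 2 + dp[i+1][j−1] if the ends match, else max(dp[i+1][j], dp[i][j−1]):
dp[1][15] = 9. A witness is ukqqqqqku at positions 2,6,7,8,9,10,11,12,14.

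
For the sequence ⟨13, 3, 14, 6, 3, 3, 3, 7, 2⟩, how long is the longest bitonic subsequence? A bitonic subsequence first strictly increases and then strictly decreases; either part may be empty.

One longest bitonic subsequence is 13, 14, 6, 3, 2 (positions 1,3,4,7,9): it rises to 14 then falls. Length 5 is optimal.

5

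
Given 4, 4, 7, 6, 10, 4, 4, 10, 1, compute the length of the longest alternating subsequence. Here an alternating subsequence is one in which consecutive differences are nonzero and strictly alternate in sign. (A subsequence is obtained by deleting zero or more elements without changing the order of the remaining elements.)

7

Track the best alternating length ending on an up-step vs a down-step at each position: up/down = 1/1, 1/1, 2/1, 2/3, 4/1, 1/5, 1/5, 6/1, 1/7.
The maximum over both is 7; one such subsequence is 4, 7, 6, 10, 4, 10, 1.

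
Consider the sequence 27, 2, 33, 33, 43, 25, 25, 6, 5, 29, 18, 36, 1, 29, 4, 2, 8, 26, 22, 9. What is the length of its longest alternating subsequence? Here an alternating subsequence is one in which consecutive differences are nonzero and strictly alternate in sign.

Track the best alternating length ending on an up-step vs a down-step at each position: up/down = 1/1, 1/2, 3/1, 3/1, 3/1, 3/4, 3/4, 3/4, 3/4, 5/4, 5/6, 7/4, 1/8, 9/8, 9/10, 9/10, 11/10, 11/10, 11/12, 11/12.
The maximum over both is 12; one such subsequence is 27, 2, 33, 25, 29, 18, 36, 1, 29, 4, 26, 22.

12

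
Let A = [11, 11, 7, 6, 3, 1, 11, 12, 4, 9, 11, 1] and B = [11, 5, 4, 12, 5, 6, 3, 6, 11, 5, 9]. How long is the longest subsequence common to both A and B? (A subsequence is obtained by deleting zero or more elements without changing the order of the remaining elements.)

Backtracking the LCS table gives one alignment: 11 (A1,B1) → 6 (A4,B6) → 3 (A5,B7) → 11 (A7,B9) → 9 (A10,B11).
So the longest common subsequence has length 5.

5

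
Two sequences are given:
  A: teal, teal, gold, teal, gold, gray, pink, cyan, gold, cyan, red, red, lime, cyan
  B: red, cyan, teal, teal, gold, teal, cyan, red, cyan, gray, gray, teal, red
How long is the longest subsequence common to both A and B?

Backtracking the LCS table gives one alignment: teal (A1,B3) → teal (A2,B4) → gold (A3,B5) → teal (A4,B6) → cyan (A8,B7) → cyan (A10,B9) → red (A12,B13).
So the longest common subsequence has length 7.

7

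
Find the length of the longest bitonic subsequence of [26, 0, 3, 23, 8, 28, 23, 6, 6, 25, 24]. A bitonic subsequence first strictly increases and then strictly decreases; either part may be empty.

6

One longest bitonic subsequence is 0, 3, 23, 28, 25, 24 (positions 2,3,4,6,10,11): it rises to 28 then falls. Length 6 is optimal.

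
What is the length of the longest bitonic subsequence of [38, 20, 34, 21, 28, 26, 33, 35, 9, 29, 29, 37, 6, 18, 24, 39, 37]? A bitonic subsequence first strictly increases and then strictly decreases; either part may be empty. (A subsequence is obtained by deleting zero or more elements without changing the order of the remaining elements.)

8

Let inc[i] be the LIS ending at i and dec[i] the longest strictly decreasing subsequence starting at i. inc = [1, 1, 2, 2, 3, 3, 4, 5, 1, 4, 4, 6, 1, 2, 3, 7, 6], dec = [6, 3, 5, 3, 4, 3, 3, 3, 2, 2, 2, 2, 1, 1, 1, 2, 1].
max_i inc[i]+dec[i]−1 = 8, with one witness 20, 21, 28, 33, 35, 37, 39, 37.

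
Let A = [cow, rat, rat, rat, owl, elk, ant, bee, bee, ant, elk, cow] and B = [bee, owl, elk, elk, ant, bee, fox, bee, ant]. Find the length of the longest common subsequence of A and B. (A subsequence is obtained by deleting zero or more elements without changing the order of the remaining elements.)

6

A longest common subsequence is owl, elk, ant, bee, bee, ant (length 6); the LCS DP confirms no longer common subsequence exists.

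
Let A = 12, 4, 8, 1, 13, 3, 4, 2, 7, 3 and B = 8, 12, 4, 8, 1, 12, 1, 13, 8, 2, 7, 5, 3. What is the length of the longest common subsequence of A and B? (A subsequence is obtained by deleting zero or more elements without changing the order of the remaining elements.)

8

Backtracking the LCS table gives one alignment: 12 (A1,B2) → 4 (A2,B3) → 8 (A3,B4) → 1 (A4,B7) → 13 (A5,B8) → 2 (A8,B10) → 7 (A9,B11) → 3 (A10,B13).
So the longest common subsequence has length 8.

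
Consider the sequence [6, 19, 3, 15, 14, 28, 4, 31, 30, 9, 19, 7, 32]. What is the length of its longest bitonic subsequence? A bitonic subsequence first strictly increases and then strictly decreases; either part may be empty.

Let inc[i] be the LIS ending at i and dec[i] the longest strictly decreasing subsequence starting at i. inc = [1, 2, 1, 2, 2, 3, 2, 4, 4, 3, 4, 3, 5], dec = [2, 5, 1, 4, 3, 3, 1, 4, 3, 2, 2, 1, 1].
max_i inc[i]+dec[i]−1 = 7, with one witness 6, 19, 28, 31, 30, 19, 7.

7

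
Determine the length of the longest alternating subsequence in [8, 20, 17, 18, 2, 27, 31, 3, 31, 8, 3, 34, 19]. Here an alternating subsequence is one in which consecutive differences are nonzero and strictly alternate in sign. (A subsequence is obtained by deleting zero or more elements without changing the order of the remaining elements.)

Track the best alternating length ending on an up-step vs a down-step at each position: up/down = 1/1, 2/1, 2/3, 4/3, 1/5, 6/1, 6/1, 6/7, 8/1, 8/9, 6/9, 10/1, 10/11.
The maximum over both is 11; one such subsequence is 8, 20, 17, 18, 2, 27, 3, 31, 8, 34, 19.

11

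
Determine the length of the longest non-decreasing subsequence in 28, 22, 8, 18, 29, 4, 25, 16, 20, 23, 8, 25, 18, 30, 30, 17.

7

Let dp[i] be the longest non-decreasing subsequence ending at position i. Then dp = [1, 1, 1, 2, 3, 1, 3, 2, 3, 4, 2, 5, 3, 6, 7, 3].
The maximum is 7; one witness is 8, 18, 20, 23, 25, 30, 30 at positions 3,4,9,10,12,14,15.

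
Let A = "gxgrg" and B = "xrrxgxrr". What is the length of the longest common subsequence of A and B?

3

A longest common subsequence is gxr (length 3); the LCS DP confirms no longer common subsequence exists.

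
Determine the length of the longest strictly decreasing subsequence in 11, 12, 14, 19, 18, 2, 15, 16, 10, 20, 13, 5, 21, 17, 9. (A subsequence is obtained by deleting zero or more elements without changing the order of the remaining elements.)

5

Scanning left to right, the best length ending at each element is: 11→1, 12→1, 14→1, 19→1, 18→2, 2→3, 15→3, 16→3, 10→4, 20→1, 13→4, 5→5, 21→1, 17→3, 9→5.
So the longest decreasing subsequence has length 5, e.g. 19, 18, 15, 10, 5.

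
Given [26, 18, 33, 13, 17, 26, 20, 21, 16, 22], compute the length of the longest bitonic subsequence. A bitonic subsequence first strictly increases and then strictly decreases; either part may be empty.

Let inc[i] be the LIS ending at i and dec[i] the longest strictly decreasing subsequence starting at i. inc = [1, 1, 2, 1, 2, 3, 3, 4, 2, 5], dec = [4, 3, 4, 1, 2, 3, 2, 2, 1, 1].
max_i inc[i]+dec[i]−1 = 5, with one witness 26, 33, 26, 21, 16.

5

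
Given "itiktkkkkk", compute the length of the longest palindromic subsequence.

One longest palindromic subsequence is kkkkkk (positions 4,6,7,8,9,10); it reads the same forward and backward, and the interval DP gives dp[1][10] = 6.

6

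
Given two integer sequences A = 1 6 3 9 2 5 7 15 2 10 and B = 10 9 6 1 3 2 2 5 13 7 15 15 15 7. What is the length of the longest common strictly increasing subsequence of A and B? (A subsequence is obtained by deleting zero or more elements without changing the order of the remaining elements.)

5

A longest common strictly increasing subsequence is 1, 3, 5, 7, 15 (length 5); it appears in order in both A and B, and no longer such subsequence exists.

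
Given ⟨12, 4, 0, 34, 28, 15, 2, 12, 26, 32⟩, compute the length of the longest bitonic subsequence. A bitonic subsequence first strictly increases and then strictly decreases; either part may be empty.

One longest bitonic subsequence is 12, 34, 28, 15, 12 (positions 1,4,5,6,8): it rises to 34 then falls. Length 5 is optimal.

5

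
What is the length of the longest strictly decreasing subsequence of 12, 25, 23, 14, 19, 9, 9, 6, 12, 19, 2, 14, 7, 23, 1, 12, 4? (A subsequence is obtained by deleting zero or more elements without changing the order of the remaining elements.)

7

Let dp[i] be the longest decreasing subsequence ending at position i. Then dp = [1, 1, 2, 3, 3, 4, 4, 5, 4, 3, 6, 4, 5, 2, 7, 5, 6].
The maximum is 7; one witness is 25, 23, 14, 9, 6, 2, 1 at positions 2,3,4,6,8,11,15.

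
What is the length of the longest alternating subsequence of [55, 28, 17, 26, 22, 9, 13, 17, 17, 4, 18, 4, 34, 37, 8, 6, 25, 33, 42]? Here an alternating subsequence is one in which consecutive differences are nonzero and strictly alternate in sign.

Track the best alternating length ending on an up-step vs a down-step at each position: up/down = 1/1, 1/2, 1/2, 3/2, 3/4, 1/4, 5/4, 5/4, 5/4, 1/6, 7/4, 1/8, 9/2, 9/2, 9/10, 9/10, 11/10, 11/10, 11/2.
The maximum over both is 11; one such subsequence is 55, 17, 26, 9, 13, 4, 18, 4, 34, 8, 25.

11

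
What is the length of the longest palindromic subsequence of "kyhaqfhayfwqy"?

One longest palindromic subsequence is yqfyfqy (positions 2,5,6,9,10,12,13); it reads the same forward and backward, and the interval DP gives dp[1][13] = 7.

7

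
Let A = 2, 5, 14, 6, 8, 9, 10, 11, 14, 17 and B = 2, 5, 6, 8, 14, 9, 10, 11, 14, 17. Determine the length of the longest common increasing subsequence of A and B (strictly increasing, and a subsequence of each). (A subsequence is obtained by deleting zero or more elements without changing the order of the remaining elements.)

For each value that appears in both, track the longest common increasing run ending there.
The best achievable length is 9; one witness is 2, 5, 6, 8, 9, 10, 11, 14, 17 (A-positions 1,2,4,5,6,7,8,9,10, B-positions 1,2,3,4,6,7,8,9,10).

9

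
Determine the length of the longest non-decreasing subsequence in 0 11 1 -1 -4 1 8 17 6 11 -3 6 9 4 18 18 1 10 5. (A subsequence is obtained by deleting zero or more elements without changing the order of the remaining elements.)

One longest non-decreasing subsequence is 0, 1, 1, 6, 6, 9, 18, 18 (positions 1,3,6,9,12,13,15,16), of length 8; no longer one exists.

8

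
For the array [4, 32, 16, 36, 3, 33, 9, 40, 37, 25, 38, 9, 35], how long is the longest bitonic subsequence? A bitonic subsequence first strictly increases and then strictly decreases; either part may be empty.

Let inc[i] be the LIS ending at i and dec[i] the longest strictly decreasing subsequence starting at i. inc = [1, 2, 2, 3, 1, 3, 2, 4, 4, 3, 5, 2, 4], dec = [2, 3, 2, 4, 1, 3, 1, 4, 3, 2, 2, 1, 1].
max_i inc[i]+dec[i]−1 = 7, with one witness 4, 32, 36, 40, 37, 25, 9.

7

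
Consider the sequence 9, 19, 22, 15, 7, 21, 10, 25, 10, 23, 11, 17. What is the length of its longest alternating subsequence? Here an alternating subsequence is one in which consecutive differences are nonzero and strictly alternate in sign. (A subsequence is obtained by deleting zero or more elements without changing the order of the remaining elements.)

10

A longest alternating subsequence is 9, 19, 15, 21, 10, 25, 10, 23, 11, 17 (positions 1,2,4,6,7,8,9,10,11,12); its 9 consecutive differences strictly alternate in sign, and length 10 is optimal.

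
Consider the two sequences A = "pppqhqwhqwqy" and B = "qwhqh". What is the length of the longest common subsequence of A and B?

4

A longest common subsequence is qhqh (length 4); the LCS DP confirms no longer common subsequence exists.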